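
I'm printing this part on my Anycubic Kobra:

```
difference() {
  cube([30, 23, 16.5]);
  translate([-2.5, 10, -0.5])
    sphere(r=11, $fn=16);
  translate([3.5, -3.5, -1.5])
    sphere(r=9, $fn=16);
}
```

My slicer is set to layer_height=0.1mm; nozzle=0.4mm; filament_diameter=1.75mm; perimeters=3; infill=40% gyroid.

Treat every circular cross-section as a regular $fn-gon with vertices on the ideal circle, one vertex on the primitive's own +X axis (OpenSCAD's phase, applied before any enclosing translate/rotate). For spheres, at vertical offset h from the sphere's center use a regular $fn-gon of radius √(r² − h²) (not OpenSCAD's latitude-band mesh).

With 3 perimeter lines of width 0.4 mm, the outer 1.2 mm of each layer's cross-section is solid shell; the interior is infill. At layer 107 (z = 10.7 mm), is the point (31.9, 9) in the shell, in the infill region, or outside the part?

At z = 10.7 mm: the 30×23 cube contributes its full rectangle; the sphere at (-2.5, 10) is not intersected at this z (|z−center|=11.200 > r=11); the sphere at (3.5, -3.5) does not reach this height (|z−center|=12.200 > r=9); After the difference (first − rest): none of the subtracted shapes is present at this height, so the 30×23 cube is unchanged — 1 connected region. Overall, the cross-section is a single solid region. The nearest boundary edge runs (30.00, 0.00)→(30.00, 23.00); distance from the point to it = 1.90 mm. The point is not inside any of the regions above, so it lies outside the cross-section (1.90 mm from the nearest boundary).

outside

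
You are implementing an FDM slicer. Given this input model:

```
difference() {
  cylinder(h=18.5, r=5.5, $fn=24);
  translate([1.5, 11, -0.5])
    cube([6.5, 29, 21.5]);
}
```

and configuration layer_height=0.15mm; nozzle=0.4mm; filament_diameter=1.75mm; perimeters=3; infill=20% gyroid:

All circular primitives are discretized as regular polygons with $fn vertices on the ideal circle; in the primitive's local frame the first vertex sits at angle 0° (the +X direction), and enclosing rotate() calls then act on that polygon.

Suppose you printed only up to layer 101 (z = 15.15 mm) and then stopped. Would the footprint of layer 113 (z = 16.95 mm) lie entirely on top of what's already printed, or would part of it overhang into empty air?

Compare the two slices. At z = 15.15: the r=5.5 cylinder gives a regular 24-gon of circumradius 5.5 (constant along its height) (area = (24/2)·5.500²·sin(360°/24) = 93.95 mm²); the cube at (1.5, 11) is present — its section is the full 6.5×29 rectangle (area 188.50 mm²); After the difference (first − rest): starting from the r=5.5 cylinder (93.95 mm²), the 6.5×29 cube at (1.5, 11) misses the remaining region (no effect) — area = 93.95 mm². At z = 16.95: the r=5.5 cylinder gives a regular 24-gon of circumradius 5.5 (constant along its height) (area = (24/2)·5.500²·sin(360°/24) = 93.95 mm²); the cube at (1.5, 11) is present — its section is the full 6.5×29 rectangle (area 188.50 mm²); Subtracting the remaining from the first: starting from the r=5.5 cylinder (93.95 mm²), the 6.5×29 cube at (1.5, 11) misses the remaining region (no effect) — area = 93.95 mm². Checking containment: the cross-section at z = 16.95 is a subset of the cross-section at z = 15.15.

entirely on top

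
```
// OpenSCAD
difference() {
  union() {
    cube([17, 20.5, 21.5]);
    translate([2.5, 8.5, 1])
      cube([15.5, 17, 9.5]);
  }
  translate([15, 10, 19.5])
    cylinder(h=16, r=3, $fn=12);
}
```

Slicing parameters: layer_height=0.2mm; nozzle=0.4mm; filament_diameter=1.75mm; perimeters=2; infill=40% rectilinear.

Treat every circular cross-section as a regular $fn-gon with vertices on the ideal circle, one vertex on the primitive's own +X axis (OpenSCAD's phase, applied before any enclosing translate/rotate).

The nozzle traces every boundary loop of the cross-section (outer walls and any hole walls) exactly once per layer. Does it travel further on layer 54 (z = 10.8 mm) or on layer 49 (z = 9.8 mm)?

Layer 54 (z = 10.8): the 17×20.5 cube contributes its full rectangle (perimeter 75.00 mm); the cube at (2.5, 8.5) is not intersected at this z (z outside [1, 10.5]); Combining (union): only the 17×20.5 cube is present, so the union is just that shape — boundary = 75.00 mm; the cylinder at (15, 10) is not intersected at this z (z outside [19.5, 35.5]); After the difference (first − rest): none of the subtracted shapes is present at this height, so the result so far is unchanged — boundary = 75.00 mm. So its perimeter = 75.00 mm. Layer 49 (z = 9.8): the 17×20.5 cube contributes its full rectangle (perimeter 75.00 mm); the cube at (2.5, 8.5) (footprint 15.5×17) is included at this height (perimeter 65.00 mm); Taking the union: the regions partially overlap (shared area 174.00 mm²), so the edge portions inside another operand are dropped and the merged outline is re-measured after clipping — boundary = 87.00 mm; the cylinder at (15, 10) is not intersected at this z (z outside [19.5, 35.5]); Subtracting the remaining from the first: none of the subtracted shapes is present at this height, so that combined region is unchanged — boundary = 87.00 mm. So its perimeter = 87.00 mm. Layer 49 is larger (87.00 vs 75.00 mm).

layer 49 (z = 9.8 mm)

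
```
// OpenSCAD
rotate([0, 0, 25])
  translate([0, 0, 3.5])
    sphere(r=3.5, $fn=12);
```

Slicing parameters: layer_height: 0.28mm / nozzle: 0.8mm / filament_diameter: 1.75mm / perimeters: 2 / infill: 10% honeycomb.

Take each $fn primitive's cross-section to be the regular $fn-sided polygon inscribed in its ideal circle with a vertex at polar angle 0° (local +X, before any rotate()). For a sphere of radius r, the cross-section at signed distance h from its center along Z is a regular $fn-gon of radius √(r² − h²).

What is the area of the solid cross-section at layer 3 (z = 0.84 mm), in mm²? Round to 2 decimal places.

15.52 mm²

At z = 0.84 mm: the r=3.5 sphere contributes a regular 12-gon of circumradius √(3.5²−2.66²) = 2.275 (area = (12/2)·2.275²·sin(360°/12) = 15.52 mm²); (whole slice rotated 25° about Z — lengths, areas and connectivity unchanged). Overall, the cross-section is a single solid region. Net area = 15.52 mm².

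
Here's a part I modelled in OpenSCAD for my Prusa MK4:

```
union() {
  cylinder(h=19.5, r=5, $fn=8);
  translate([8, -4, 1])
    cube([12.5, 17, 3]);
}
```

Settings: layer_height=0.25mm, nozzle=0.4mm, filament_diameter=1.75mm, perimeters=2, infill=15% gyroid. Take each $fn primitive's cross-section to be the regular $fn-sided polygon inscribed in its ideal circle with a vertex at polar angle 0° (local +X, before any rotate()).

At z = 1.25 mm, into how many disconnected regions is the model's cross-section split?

At z = 1.25 mm: the r=5 cylinder contributes a regular 8-gon of circumradius 5; the cube at (8, -4) is present — its section is the full 12.5×17 rectangle; Combining (union): the 2 present regions are separate (no shared area or edge), so areas and boundary lengths simply add and each stays a separate island — 2 connected regions. The result has 2 disconnected regions.

2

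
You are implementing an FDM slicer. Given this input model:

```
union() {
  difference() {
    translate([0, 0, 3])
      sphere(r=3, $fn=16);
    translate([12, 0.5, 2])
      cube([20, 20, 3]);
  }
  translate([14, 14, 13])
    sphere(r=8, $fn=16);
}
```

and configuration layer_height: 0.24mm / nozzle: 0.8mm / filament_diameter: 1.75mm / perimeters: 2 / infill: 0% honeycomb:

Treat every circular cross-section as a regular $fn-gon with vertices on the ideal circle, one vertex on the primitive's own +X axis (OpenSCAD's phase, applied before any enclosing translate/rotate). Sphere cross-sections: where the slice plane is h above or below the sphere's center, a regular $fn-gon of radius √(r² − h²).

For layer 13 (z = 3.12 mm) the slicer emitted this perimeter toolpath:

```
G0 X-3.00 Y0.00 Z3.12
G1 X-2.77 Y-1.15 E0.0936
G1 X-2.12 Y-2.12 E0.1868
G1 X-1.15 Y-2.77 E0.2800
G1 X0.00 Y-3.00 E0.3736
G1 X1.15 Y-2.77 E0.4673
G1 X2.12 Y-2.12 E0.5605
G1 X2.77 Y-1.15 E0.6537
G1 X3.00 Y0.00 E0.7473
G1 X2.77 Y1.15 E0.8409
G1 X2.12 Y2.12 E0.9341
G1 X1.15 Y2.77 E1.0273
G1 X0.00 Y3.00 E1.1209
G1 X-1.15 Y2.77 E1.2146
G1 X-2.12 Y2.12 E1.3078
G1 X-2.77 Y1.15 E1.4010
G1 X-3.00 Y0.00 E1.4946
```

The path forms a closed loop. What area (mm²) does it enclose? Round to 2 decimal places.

Apply the shoelace formula to the sequence of (X, Y) vertices; enclosed area = 27.54 mm².

27.54 mm²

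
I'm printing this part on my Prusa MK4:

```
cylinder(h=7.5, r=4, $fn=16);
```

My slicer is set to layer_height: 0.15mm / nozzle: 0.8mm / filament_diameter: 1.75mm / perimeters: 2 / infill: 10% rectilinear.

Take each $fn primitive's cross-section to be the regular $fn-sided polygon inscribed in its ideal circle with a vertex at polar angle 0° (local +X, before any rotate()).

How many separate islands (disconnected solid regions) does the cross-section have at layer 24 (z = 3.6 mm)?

1

At z = 3.6 mm: the r=4 cylinder gives a regular 16-gon of circumradius 4 (constant along its height). Overall, the cross-section is a single solid region. Island count = 1.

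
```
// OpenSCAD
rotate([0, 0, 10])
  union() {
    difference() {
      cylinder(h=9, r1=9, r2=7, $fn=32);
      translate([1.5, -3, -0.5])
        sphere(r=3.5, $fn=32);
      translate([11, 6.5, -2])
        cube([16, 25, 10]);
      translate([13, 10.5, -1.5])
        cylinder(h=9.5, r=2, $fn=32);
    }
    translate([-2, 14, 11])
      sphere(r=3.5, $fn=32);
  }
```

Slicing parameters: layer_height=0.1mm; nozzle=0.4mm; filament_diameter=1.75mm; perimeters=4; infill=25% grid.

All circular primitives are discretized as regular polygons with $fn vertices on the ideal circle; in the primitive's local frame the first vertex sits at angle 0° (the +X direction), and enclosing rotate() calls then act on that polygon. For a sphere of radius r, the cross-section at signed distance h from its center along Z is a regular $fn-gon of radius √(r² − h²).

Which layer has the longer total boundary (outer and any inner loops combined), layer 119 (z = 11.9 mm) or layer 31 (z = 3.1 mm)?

layer 31 (z = 3.1 mm)

Layer 119 (z = 11.9): the cone does not reach this height (z outside [0, 9]); the sphere at (1.5, -3) is absent (|z−center|=12.400 > r=3.5); the cube at (11, 6.5) does not reach this height (z outside [-2, 8]); the cylinder at (13, 10.5) is absent (z outside [-1.5, 8]); After the difference (first − rest): the first operand is absent here, so nothing remains; the r=3.5 sphere at (-2, 14) contributes a regular 32-gon of circumradius √(3.5²−0.9²) = 3.382 (perimeter = 2·32·3.382·sin(180°/32) = 21.22 mm); Combining (union): only the r=3.5 sphere at (-2, 14) is present, so the union is just that shape — boundary = 21.22 mm; (whole slice rotated 10° about Z — lengths, areas and connectivity unchanged). So its perimeter = 21.22 mm. Layer 31 (z = 3.1): the cone: at t=0.344 of its height the radius interpolates to r₁+(r₂−r₁)t = 8.311, giving a regular 32-gon of that circumradius (perimeter = 2·32·8.311·sin(180°/32) = 52.14 mm); the sphere at (1.5, -3) is absent (|z−center|=3.600 > r=3.5); the 16×25 cube at (11, 6.5) contributes its full rectangle (perimeter 82.00 mm); the r=2 cylinder at (13, 10.5) gives a regular 32-gon of circumradius 2 (constant along its height) (perimeter = 2·32·2.000·sin(180°/32) = 12.55 mm); After the difference (first − rest): starting from the cone, the 16×25 cube at (11, 6.5) misses the remaining region (no effect); the r=2 cylinder at (13, 10.5) misses the remaining region (no effect) — boundary = 52.14 mm; the sphere at (-2, 14) does not reach this height (|z−center|=7.900 > r=3.5); Merging all regions: only that combined region is present, so the union is just that shape — boundary = 52.14 mm; (rotated 10° about Z; rotation is an isometry so areas/perimeters/island counts are preserved). So its perimeter = 52.14 mm. Layer 31 is larger (52.14 vs 21.22 mm).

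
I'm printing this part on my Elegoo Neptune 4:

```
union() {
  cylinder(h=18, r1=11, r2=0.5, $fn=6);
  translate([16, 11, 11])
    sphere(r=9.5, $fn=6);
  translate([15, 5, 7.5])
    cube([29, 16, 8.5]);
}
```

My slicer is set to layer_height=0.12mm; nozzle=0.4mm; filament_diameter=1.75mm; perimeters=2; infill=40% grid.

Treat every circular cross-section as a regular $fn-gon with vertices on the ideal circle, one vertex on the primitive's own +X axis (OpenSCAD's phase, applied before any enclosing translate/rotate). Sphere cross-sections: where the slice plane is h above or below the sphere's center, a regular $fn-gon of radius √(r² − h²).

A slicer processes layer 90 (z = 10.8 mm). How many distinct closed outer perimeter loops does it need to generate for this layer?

2

At z = 10.8 mm: the cone contributes a regular 6-gon of circumradius 4.700 (interpolated between r1=11 and r2=0.5 at t=0.600); the r=9.5 sphere at (16, 11) slices to a regular 6-gon of circumradius 9.498 (√(r²−h²) with h=0.2 from center); the 29×16 cube at (15, 5) contributes its full rectangle; Merging all regions: the regions partially overlap (shared area 119.41 mm²), so overlapping operands fuse into one piece — 2 connected regions. The result has 2 disconnected regions.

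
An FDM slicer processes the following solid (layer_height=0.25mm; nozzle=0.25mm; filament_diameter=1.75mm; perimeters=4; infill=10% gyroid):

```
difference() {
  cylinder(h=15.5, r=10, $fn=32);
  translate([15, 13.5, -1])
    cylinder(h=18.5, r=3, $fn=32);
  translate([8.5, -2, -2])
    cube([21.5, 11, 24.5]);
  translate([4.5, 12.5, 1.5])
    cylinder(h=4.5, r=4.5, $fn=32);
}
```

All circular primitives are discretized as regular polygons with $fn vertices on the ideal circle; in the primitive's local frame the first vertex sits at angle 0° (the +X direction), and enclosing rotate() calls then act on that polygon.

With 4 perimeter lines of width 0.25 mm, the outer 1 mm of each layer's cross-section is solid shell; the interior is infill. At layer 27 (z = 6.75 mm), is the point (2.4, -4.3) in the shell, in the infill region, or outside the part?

At z = 6.75 mm: the cylinder: section is a regular 32-gon, circumradius r=10; the r=3 cylinder at (15, 13.5) gives a regular 32-gon of circumradius 3 (constant along its height); the cube at (8.5, -2) is present — its section is the full 21.5×11 rectangle; the cylinder at (4.5, 12.5) does not reach this height (z outside [1.5, 6]); After the difference (first − rest): starting from the r=10 cylinder, the r=3 cylinder at (15, 13.5) misses the remaining region (no effect); the 21.5×11 cube at (8.5, -2) partially overlaps it — only the 7.97 mm² overlap (of its 236.50 mm²) is removed, clipping the outline — 1 connected region. Overall, the cross-section is a single solid region. The nearest boundary edge runs (5.56, -8.31)→(3.83, -9.24); distance from the point to it = 5.03 mm. The point is inside the cross-section and 5.03 mm from the nearest boundary — more than the 1 mm shell width (4 × 0.25), so it's in the infill interior.

infill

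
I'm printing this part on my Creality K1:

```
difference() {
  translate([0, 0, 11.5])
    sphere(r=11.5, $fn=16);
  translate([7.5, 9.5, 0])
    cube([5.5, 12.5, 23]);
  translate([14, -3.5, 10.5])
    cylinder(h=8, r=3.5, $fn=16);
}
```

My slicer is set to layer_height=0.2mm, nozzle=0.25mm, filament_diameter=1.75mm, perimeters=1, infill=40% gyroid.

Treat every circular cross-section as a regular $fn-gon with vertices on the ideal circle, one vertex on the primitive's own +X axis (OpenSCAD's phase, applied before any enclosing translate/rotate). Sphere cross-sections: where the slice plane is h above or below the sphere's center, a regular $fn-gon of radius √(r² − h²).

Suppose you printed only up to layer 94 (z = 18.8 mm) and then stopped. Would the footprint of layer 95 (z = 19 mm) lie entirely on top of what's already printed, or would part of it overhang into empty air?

entirely on top

Compare the two slices. At z = 18.8: the r=11.5 sphere contributes a regular 16-gon of circumradius √(11.5²−7.3²) = 8.886 (area = (16/2)·8.886²·sin(360°/16) = 241.73 mm²); the cube at (7.5, 9.5) is present — its section is the full 5.5×12.5 rectangle (area 68.75 mm²); the cylinder at (14, -3.5) does not reach this height (z outside [10.5, 18.5]); Subtracting the remaining from the first: starting from the r=11.5 sphere (241.73 mm²), the 5.5×12.5 cube at (7.5, 9.5) misses the remaining region (no effect) — area = 241.73 mm². At z = 19: the r=11.5 sphere slices to a regular 16-gon of circumradius 8.718 (√(r²−h²) with h=7.5 from center) (area = (16/2)·8.718²·sin(360°/16) = 232.67 mm²); the cube at (7.5, 9.5) is present — its section is the full 5.5×12.5 rectangle (area 68.75 mm²); the cylinder at (14, -3.5) does not reach this height (z outside [10.5, 18.5]); After the difference (first − rest): starting from the r=11.5 sphere (232.67 mm²), the 5.5×12.5 cube at (7.5, 9.5) misses the remaining region (no effect) — area = 232.67 mm². Checking containment: the cross-section at z = 19 is a subset of the cross-section at z = 18.8.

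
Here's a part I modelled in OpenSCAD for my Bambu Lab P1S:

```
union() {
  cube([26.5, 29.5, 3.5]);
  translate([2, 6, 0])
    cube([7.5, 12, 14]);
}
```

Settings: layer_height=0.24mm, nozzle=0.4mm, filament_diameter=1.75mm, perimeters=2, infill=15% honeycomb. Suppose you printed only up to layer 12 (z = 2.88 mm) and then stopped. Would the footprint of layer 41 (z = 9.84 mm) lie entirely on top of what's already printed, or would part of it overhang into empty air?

Compare the two slices. At z = 2.88: the cube (footprint 26.5×29.5) is included at this height (area 781.75 mm²); the 7.5×12 cube at (2, 6) contributes its full rectangle (area 90.00 mm²); Merging all regions: the 7.5×12 cube at (2, 6) lies entirely inside the 26.5×29.5 cube, so the union is just the 26.5×29.5 cube — area = 781.75 mm². At z = 9.84: the cube is absent (z outside [0, 3.5]); the cube at (2, 6) (footprint 7.5×12) is included at this height (area 90.00 mm²); Combining (union): only the 7.5×12 cube at (2, 6) is present, so the union is just that shape — area = 90.00 mm². Checking containment: the cross-section at z = 9.84 is a subset of the cross-section at z = 2.88.

entirely on top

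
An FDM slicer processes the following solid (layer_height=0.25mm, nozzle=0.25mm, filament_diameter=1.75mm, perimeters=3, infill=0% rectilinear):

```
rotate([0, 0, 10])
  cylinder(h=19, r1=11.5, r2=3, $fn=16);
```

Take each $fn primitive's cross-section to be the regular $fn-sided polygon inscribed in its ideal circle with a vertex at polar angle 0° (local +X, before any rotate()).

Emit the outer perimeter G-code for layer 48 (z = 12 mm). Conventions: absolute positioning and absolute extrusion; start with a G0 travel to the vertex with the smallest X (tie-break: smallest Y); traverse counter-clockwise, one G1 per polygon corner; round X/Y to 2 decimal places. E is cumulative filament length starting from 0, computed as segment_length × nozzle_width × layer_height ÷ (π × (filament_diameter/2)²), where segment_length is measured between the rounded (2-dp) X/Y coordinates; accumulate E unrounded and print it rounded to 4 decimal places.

At z = 12 mm: the cone: at t=0.632 of its height the radius interpolates to r₁+(r₂−r₁)t = 6.132, giving a regular 16-gon of that circumradius; (rotated 10° about Z; rotation is an isometry so areas/perimeters/island counts are preserved). The outline is a single polygon with 16 vertices. Extrusion per mm of travel: 0.25 × 0.25 / (π × 0.875²) = 0.025984. Accumulating E over each segment gives final E = 0.9947.

G0 X-6.04 Y-1.06 Z12.00
G1 X-5.17 Y-3.29 E0.0622
G1 X-3.52 Y-5.02 E0.1243
G1 X-1.33 Y-5.99 E0.1866
G1 X1.06 Y-6.04 E0.2487
G1 X3.29 Y-5.17 E0.3109
G1 X5.02 Y-3.52 E0.3730
G1 X5.99 Y-1.33 E0.4352
G1 X6.04 Y1.06 E0.4973
G1 X5.17 Y3.29 E0.5595
G1 X3.52 Y5.02 E0.6217
G1 X1.33 Y5.99 E0.6839
G1 X-1.06 Y6.04 E0.7460
G1 X-3.29 Y5.17 E0.8082
G1 X-5.02 Y3.52 E0.8703
G1 X-5.99 Y1.33 E0.9326
G1 X-6.04 Y-1.06 E0.9947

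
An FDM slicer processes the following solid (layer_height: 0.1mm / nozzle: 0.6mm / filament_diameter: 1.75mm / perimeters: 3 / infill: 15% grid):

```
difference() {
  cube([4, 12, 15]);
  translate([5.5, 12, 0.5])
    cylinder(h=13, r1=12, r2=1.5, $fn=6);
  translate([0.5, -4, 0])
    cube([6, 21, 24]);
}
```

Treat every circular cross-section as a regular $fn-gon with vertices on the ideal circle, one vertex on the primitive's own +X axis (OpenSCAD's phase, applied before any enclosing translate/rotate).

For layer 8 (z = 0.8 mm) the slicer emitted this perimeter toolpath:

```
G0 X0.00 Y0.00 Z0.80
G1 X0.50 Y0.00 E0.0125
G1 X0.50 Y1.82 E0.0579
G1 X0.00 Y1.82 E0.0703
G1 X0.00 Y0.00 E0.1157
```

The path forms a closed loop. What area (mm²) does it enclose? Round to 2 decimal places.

0.91 mm²

Apply the shoelace formula to the sequence of (X, Y) vertices; enclosed area = 0.91 mm².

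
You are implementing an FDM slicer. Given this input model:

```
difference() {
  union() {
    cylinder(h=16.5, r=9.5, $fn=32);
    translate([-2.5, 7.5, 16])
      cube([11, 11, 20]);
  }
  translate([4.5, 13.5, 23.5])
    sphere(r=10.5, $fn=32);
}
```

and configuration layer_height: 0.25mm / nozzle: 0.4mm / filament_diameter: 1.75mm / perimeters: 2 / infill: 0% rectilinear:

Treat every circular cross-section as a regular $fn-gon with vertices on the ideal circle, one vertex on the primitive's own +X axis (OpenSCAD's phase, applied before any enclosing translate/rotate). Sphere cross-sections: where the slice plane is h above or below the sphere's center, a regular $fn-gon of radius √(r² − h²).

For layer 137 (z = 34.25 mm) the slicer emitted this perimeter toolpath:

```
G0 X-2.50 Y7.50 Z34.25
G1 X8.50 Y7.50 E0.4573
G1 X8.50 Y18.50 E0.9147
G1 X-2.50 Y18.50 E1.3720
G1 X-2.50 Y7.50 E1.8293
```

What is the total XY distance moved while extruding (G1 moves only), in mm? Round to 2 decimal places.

Sum the Euclidean lengths of each G1 segment: total = 44.00 mm.

44.00 mm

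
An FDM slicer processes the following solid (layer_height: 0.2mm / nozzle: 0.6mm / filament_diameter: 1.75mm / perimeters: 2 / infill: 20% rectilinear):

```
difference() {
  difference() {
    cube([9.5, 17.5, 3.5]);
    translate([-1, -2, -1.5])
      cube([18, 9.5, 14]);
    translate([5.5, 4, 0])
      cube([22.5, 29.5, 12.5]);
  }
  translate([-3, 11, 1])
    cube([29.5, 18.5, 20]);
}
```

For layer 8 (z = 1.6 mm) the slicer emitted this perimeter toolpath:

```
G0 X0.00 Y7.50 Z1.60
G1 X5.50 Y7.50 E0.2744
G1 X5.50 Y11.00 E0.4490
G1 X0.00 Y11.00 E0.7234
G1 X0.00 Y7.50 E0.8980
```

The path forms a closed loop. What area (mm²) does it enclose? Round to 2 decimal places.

Apply the shoelace formula to the sequence of (X, Y) vertices; enclosed area = 19.25 mm².

19.25 mm²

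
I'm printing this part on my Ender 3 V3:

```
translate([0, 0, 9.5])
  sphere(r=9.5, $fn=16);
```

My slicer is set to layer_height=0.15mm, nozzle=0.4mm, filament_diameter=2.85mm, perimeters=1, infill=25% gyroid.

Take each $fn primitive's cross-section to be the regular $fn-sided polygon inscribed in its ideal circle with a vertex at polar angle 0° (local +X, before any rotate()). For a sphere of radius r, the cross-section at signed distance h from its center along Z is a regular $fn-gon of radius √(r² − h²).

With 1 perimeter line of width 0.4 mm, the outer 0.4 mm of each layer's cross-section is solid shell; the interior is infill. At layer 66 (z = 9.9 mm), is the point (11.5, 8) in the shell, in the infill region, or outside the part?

outside

At z = 9.9 mm: the r=9.5 sphere slices to a regular 16-gon of circumradius 9.492 (√(r²−h²) with h=0.4 from center). Overall, the cross-section is a single solid region. The nearest boundary edge runs (8.77, 3.63)→(6.71, 6.71); distance from the point to it = 4.70 mm. The point is not inside any of the regions above, so it lies outside the cross-section (4.70 mm from the nearest boundary).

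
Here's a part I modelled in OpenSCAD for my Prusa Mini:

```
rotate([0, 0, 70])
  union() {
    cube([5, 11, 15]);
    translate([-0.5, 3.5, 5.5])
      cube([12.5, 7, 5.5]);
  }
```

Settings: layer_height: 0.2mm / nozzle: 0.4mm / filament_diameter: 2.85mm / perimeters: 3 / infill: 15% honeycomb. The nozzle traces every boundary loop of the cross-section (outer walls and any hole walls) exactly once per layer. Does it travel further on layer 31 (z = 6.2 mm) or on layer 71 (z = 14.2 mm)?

layer 31 (z = 6.2 mm)

Layer 31 (z = 6.2): the cube (footprint 5×11) is included at this height (perimeter 32.00 mm); the cube at (-0.5, 3.5) is present — its section is the full 12.5×7 rectangle (perimeter 39.00 mm); Combining (union): the regions partially overlap (shared area 35.00 mm²), so the edge portions inside another operand are dropped and the merged outline is re-measured after clipping — boundary = 47.00 mm; (rotated 70° about Z; rotation is an isometry so areas/perimeters/island counts are preserved). So its perimeter = 47.00 mm. Layer 71 (z = 14.2): the cube (footprint 5×11) is included at this height (perimeter 32.00 mm); the cube at (-0.5, 3.5) is absent (z outside [5.5, 11]); Taking the union: only the 5×11 cube is present, so the union is just that shape — boundary = 32.00 mm; (rotated 70° about Z; rotation is an isometry so areas/perimeters/island counts are preserved). So its perimeter = 32.00 mm. Layer 31 is larger (47.00 vs 32.00 mm).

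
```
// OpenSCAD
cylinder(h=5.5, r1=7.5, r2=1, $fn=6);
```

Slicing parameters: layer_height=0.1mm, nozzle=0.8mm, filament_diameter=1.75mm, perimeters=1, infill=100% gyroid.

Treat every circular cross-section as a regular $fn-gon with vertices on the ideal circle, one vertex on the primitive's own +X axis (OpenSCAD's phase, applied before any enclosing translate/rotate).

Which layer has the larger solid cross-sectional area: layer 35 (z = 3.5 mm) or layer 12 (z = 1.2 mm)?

Layer 35 (z = 3.5): the cone: at t=0.636 of its height the radius interpolates to r₁+(r₂−r₁)t = 3.364, giving a regular 6-gon of that circumradius (area = (6/2)·3.364²·sin(360°/6) = 29.39 mm²). So its area = 29.39 mm². Layer 12 (z = 1.2): the cone contributes a regular 6-gon of circumradius 6.082 (interpolated between r1=7.5 and r2=1 at t=0.218) (area = (6/2)·6.082²·sin(360°/6) = 96.10 mm²). So its area = 96.10 mm². Layer 12 is larger (96.10 vs 29.39 mm²).

layer 12 (z = 1.2 mm)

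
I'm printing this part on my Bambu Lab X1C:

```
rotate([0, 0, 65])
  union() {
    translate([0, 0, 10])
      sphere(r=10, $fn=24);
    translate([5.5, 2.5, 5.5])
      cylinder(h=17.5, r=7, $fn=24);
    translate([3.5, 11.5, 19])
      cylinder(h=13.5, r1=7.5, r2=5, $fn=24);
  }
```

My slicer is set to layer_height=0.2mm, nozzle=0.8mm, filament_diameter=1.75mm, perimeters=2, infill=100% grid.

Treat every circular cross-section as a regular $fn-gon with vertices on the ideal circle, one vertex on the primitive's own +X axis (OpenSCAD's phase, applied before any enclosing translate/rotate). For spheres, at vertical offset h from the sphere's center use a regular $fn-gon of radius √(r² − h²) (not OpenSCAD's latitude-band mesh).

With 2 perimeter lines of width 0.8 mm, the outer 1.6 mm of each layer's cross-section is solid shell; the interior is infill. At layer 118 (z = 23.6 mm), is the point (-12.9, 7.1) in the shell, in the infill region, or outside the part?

infill

At z = 23.6 mm: the sphere is not intersected at this z (|z−center|=13.600 > r=10); the cylinder at (5.5, 2.5) is not intersected at this z (z outside [5.5, 23]); the cone at (3.5, 11.5) (r1=7.5→r2=5) has section circumradius 6.648 here — a regular 24-gon; Combining (union): only the cone at (3.5, 11.5) is present, so the union is just that shape — 1 connected region; (whole slice rotated 65° about Z — lengths, areas and connectivity unchanged). Overall, the cross-section is a single solid region. Undo the 65° rotation: the query point maps to (0.983, 14.692) in the un-rotated model frame. The nearest boundary edge runs (0.18, 17.26)→(-1.20, 16.20); distance from the point to it = 2.53 mm. The point is inside the cross-section and 2.53 mm from the nearest boundary — more than the 1.6 mm shell width (2 × 0.8), so it's in the infill interior.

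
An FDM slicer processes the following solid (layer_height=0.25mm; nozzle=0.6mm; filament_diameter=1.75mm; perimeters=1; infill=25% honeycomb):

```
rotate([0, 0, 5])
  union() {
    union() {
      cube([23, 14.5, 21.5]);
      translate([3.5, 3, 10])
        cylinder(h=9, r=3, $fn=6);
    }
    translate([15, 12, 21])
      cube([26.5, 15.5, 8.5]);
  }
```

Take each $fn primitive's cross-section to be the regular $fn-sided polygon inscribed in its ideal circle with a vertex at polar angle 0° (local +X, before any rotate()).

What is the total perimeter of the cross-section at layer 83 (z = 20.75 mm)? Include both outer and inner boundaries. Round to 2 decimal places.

75.00 mm

At z = 20.75 mm: the cube (footprint 23×14.5) is included at this height (perimeter 75.00 mm); the cylinder at (3.5, 3) is not intersected at this z (z outside [10, 19]); Taking the union: only the 23×14.5 cube is present, so the union is just that shape — boundary = 75.00 mm; the cube at (15, 12) is absent (z outside [21, 29.5]); Combining (union): only the result so far is present, so the union is just that shape — boundary = 75.00 mm; (whole slice rotated 5° about Z — lengths, areas and connectivity unchanged). Overall, the cross-section is a single solid region. Total boundary length (outer) = 75.00 mm.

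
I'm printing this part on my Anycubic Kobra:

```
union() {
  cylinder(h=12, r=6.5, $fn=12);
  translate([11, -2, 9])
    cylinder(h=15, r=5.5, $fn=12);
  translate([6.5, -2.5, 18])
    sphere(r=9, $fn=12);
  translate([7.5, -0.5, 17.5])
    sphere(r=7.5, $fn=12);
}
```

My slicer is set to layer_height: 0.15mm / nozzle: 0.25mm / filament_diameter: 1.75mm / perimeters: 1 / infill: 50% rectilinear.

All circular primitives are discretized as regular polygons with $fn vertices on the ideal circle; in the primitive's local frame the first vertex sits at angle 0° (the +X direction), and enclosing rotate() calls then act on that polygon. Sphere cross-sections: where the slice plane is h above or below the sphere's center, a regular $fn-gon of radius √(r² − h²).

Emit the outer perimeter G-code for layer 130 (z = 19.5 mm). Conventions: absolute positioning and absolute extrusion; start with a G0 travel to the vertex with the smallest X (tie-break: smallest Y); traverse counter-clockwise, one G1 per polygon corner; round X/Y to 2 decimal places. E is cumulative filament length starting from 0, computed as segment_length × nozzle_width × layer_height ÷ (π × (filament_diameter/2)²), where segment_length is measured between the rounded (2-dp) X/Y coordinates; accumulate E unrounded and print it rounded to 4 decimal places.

G0 X-2.37 Y-2.50 Z19.50
G1 X-1.19 Y-6.94 E0.0716
G1 X2.06 Y-10.19 E0.1433
G1 X6.50 Y-11.37 E0.2149
G1 X10.94 Y-10.19 E0.2865
G1 X14.19 Y-6.94 E0.3582
G1 X14.41 Y-6.10 E0.3717
G1 X15.76 Y-4.75 E0.4015
G1 X16.50 Y-2.00 E0.4459
G1 X15.76 Y0.75 E0.4903
G1 X13.89 Y2.62 E0.5315
G1 X13.76 Y3.11 E0.5394
G1 X11.11 Y5.76 E0.5979
G1 X7.50 Y6.73 E0.6561
G1 X3.89 Y5.76 E0.7144
G1 X3.77 Y5.64 E0.7171
G1 X2.06 Y5.19 E0.7446
G1 X-1.19 Y1.94 E0.8163
G1 X-2.37 Y-2.50 E0.8879

At z = 19.5 mm: the cylinder is not intersected at this z (z outside [0, 12]); the r=5.5 cylinder at (11, -2) contributes a regular 12-gon of circumradius 5.5; the sphere at (6.5, -2.5): section is a regular 12-gon, circumradius = √(r²−h²) = √(9²−1.5²) = 8.874; the r=7.5 sphere at (7.5, -0.5) contributes a regular 12-gon of circumradius √(7.5²−2²) = 7.228; Taking the union: the regions partially overlap (shared area 234.49 mm²), so overlapping operands fuse into one piece — 1 connected region. The outline is a single polygon with 18 vertices. Extrusion per mm of travel: 0.25 × 0.15 / (π × 0.875²) = 0.015591. Accumulating E over each segment gives final E = 0.8879.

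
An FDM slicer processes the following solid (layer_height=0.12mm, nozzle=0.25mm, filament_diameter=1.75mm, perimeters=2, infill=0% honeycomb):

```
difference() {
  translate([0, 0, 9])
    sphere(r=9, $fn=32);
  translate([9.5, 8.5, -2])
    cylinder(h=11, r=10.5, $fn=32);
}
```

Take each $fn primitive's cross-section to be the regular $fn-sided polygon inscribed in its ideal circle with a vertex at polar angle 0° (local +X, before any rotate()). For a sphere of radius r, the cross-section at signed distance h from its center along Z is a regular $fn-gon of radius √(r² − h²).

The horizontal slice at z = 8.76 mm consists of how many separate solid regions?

At z = 8.76 mm: the sphere: section is a regular 32-gon, circumradius = √(r²−h²) = √(9²−0.24²) = 8.997; the cylinder at (9.5, 8.5): section is a regular 32-gon, circumradius r=10.5; After the difference (first − rest): starting from the r=9 sphere, the r=10.5 cylinder at (9.5, 8.5) partially overlaps it — only the 67.71 mm² overlap (of its 344.14 mm²) is removed, clipping the outline — 1 connected region. The result has 1 disconnected region.

1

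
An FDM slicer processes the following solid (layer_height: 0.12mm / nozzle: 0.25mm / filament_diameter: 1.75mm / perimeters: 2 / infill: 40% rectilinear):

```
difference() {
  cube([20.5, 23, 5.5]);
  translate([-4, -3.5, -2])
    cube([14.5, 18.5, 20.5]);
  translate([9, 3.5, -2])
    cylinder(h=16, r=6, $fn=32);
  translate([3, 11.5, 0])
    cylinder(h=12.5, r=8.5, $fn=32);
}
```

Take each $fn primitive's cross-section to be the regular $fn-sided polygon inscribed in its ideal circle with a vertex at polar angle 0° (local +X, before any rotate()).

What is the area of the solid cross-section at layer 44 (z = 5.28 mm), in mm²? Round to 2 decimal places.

At z = 5.28 mm: the cube is present — its section is the full 20.5×23 rectangle (area 471.50 mm²); the cube at (-4, -3.5) is present — its section is the full 14.5×18.5 rectangle (area 268.25 mm²); the r=6 cylinder at (9, 3.5) gives a regular 32-gon of circumradius 6 (constant along its height) (area = (32/2)·6.000²·sin(360°/32) = 112.37 mm²); the cylinder at (3, 11.5): section is a regular 32-gon, circumradius r=8.5 (area = (32/2)·8.500²·sin(360°/32) = 225.52 mm²); Taking the first minus the rest: starting from the 20.5×23 cube (471.50 mm²), the 14.5×18.5 cube at (-4, -3.5) partially overlaps it — only the 157.50 mm² overlap (of its 268.25 mm²) is removed, clipping the outline; the r=6 cylinder at (9, 3.5) partially overlaps it — only the 33.63 mm² overlap (of its 112.37 mm²) is removed, clipping the outline; the r=8.5 cylinder at (3, 11.5) partially overlaps it — only the 46.51 mm² overlap (of its 225.52 mm²) is removed, clipping the outline — area = 233.86 mm². Overall, the cross-section is a single solid region. Net area = 233.86 mm².

233.86 mm²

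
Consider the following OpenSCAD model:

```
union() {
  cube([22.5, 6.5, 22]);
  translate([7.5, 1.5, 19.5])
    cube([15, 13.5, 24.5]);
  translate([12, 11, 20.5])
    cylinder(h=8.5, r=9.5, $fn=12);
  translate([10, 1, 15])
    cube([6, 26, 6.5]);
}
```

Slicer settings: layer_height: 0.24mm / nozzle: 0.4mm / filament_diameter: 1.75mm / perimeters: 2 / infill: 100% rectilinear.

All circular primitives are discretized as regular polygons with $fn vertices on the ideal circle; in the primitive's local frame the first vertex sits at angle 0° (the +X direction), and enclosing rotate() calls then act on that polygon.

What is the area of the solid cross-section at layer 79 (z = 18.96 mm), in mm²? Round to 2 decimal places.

269.25 mm²

At z = 18.96 mm: the 22.5×6.5 cube contributes its full rectangle (area 146.25 mm²); the cube at (7.5, 1.5) does not reach this height (z outside [19.5, 44]); the cylinder at (12, 11) does not reach this height (z outside [20.5, 29]); the cube at (10, 1) (footprint 6×26) is included at this height (area 156.00 mm²); Combining (union): the regions partially overlap — summed areas 302.25 mm² minus the doubly-counted overlap 33.00 mm² gives 269.25 mm² — area = 269.25 mm². Overall, the cross-section is a single solid region. Net area = 269.25 mm².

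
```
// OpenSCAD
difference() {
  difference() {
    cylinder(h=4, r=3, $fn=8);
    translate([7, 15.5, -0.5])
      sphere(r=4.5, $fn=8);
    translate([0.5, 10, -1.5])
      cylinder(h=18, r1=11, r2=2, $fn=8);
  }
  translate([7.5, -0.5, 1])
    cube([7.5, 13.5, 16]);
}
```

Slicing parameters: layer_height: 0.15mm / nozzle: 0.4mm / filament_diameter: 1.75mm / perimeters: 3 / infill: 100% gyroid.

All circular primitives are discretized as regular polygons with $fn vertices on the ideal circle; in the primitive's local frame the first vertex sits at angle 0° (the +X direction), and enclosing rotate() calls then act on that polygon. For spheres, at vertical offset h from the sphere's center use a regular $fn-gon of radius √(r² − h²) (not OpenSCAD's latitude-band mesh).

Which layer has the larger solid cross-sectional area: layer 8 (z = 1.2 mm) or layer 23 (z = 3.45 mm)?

Layer 8 (z = 1.2): the cylinder: section is a regular 8-gon, circumradius r=3 (area = (8/2)·3.000²·sin(360°/8) = 25.46 mm²); the r=4.5 sphere at (7, 15.5) contributes a regular 8-gon of circumradius √(4.5²−1.7²) = 4.167 (area = (8/2)·4.167²·sin(360°/8) = 49.10 mm²); the cone at (0.5, 10) contributes a regular 8-gon of circumradius 9.650 (interpolated between r1=11 and r2=2 at t=0.150) (area = (8/2)·9.650²·sin(360°/8) = 263.39 mm²); After the difference (first − rest): starting from the r=3 cylinder (25.46 mm²), the r=4.5 sphere at (7, 15.5) misses the remaining region (no effect); the cone at (0.5, 10) partially overlaps it — only the 7.71 mm² overlap (of its 263.39 mm²) is removed, clipping the outline — area = 17.75 mm²; the cube at (7.5, -0.5) is present — its section is the full 7.5×13.5 rectangle (area 101.25 mm²); After the difference (first − rest): starting from that combined region (17.75 mm²), the 7.5×13.5 cube at (7.5, -0.5) misses the remaining region (no effect) — area = 17.75 mm². So its area = 17.75 mm². Layer 23 (z = 3.45): the r=3 cylinder gives a regular 8-gon of circumradius 3 (constant along its height) (area = (8/2)·3.000²·sin(360°/8) = 25.46 mm²); the r=4.5 sphere at (7, 15.5) contributes a regular 8-gon of circumradius √(4.5²−3.95²) = 2.156 (area = (8/2)·2.156²·sin(360°/8) = 13.15 mm²); the cone at (0.5, 10): at t=0.275 of its height the radius interpolates to r₁+(r₂−r₁)t = 8.525, giving a regular 8-gon of that circumradius (area = (8/2)·8.525²·sin(360°/8) = 205.56 mm²); Subtracting the remaining from the first: starting from the r=3 cylinder (25.46 mm²), the r=4.5 sphere at (7, 15.5) misses the remaining region (no effect); the cone at (0.5, 10) partially overlaps it — only the 2.76 mm² overlap (of its 205.56 mm²) is removed, clipping the outline — area = 22.70 mm²; the 7.5×13.5 cube at (7.5, -0.5) contributes its full rectangle (area 101.25 mm²); Taking the first minus the rest: starting from the result so far (22.70 mm²), the 7.5×13.5 cube at (7.5, -0.5) misses the remaining region (no effect) — area = 22.70 mm². So its area = 22.70 mm². Layer 23 is larger (22.70 vs 17.75 mm²).

layer 23 (z = 3.45 mm)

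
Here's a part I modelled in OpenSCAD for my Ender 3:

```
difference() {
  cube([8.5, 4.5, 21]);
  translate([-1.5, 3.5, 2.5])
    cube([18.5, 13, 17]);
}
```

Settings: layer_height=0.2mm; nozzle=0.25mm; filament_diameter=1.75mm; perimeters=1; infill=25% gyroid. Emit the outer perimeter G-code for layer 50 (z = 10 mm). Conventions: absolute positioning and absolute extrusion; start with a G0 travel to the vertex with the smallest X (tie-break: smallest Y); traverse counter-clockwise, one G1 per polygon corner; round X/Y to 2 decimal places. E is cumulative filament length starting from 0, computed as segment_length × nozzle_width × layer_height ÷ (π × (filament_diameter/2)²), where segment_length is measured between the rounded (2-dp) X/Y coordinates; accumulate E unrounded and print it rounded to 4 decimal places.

At z = 10 mm: the cube is present — its section is the full 8.5×4.5 rectangle; the cube at (-1.5, 3.5) (footprint 18.5×13) is included at this height; After the difference (first − rest): starting from the 8.5×4.5 cube, the 18.5×13 cube at (-1.5, 3.5) partially overlaps it — only the 8.50 mm² overlap (of its 240.50 mm²) is removed, clipping the outline — 1 connected region. The outline is a single polygon with 4 vertices. Extrusion per mm of travel: 0.25 × 0.2 / (π × 0.875²) = 0.020788. Accumulating E over each segment gives final E = 0.4989.

G0 X0.00 Y0.00 Z10.00
G1 X8.50 Y0.00 E0.1767
G1 X8.50 Y3.50 E0.2495
G1 X0.00 Y3.50 E0.4261
G1 X0.00 Y0.00 E0.4989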